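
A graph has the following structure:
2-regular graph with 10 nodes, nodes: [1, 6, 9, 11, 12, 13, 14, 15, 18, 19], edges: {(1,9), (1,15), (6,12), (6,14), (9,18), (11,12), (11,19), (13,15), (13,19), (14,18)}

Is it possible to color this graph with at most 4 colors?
Yes, G is 4-colorable

A valid 4-coloring: color 1: [1, 6, 11, 13, 18]; color 2: [9, 12, 14, 15, 19].
(χ(G) = 2 ≤ 4.)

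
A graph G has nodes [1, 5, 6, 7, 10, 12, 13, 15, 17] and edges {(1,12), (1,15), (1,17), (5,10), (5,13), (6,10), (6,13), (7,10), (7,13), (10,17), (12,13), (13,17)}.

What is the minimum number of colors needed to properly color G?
Clique number ω(G) = 2 (lower bound: χ ≥ ω).
The graph is bipartite (no odd cycle), so 2 colors suffice: χ(G) = 2.
A valid 2-coloring: color 1: [1, 10, 13]; color 2: [5, 6, 7, 12, 15, 17].

χ(G) = 2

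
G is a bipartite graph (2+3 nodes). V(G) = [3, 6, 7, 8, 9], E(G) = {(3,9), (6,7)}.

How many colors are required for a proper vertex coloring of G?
Clique number ω(G) = 2 (lower bound: χ ≥ ω).
The graph is bipartite (no odd cycle), so 2 colors suffice: χ(G) = 2.
A valid 2-coloring: color 1: [7, 8, 9]; color 2: [3, 6].

χ(G) = 2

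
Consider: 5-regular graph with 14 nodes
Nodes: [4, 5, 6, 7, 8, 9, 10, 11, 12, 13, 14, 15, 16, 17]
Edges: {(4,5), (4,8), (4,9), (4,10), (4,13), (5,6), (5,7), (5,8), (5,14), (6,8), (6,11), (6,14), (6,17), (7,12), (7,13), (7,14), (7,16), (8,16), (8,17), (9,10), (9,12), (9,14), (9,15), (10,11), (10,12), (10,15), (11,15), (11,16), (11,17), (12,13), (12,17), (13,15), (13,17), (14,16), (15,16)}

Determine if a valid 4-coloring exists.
Yes, G is 4-colorable

A valid 4-coloring: color 1: [4, 12, 14, 15]; color 2: [5, 10, 16, 17]; color 3: [8, 9, 11, 13]; color 4: [6, 7].
(χ(G) = 4 ≤ 4.)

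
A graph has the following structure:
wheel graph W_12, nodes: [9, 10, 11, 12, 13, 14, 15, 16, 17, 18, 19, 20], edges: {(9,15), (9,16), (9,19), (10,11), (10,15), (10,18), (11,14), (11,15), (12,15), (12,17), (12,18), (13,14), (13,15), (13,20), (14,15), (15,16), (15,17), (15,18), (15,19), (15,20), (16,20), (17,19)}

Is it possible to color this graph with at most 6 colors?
A valid 6-coloring: color 1: [15]; color 2: [10, 12, 14, 16, 19]; color 3: [9, 11, 13, 17, 18]; color 4: [20].
(χ(G) = 4 ≤ 6.)

Yes, G is 6-colorable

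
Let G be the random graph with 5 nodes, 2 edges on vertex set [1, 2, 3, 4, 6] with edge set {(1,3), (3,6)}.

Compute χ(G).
χ(G) = 2

Clique number ω(G) = 2 (lower bound: χ ≥ ω).
The graph is bipartite (no odd cycle), so 2 colors suffice: χ(G) = 2.
A valid 2-coloring: color 1: [2, 3, 4]; color 2: [1, 6].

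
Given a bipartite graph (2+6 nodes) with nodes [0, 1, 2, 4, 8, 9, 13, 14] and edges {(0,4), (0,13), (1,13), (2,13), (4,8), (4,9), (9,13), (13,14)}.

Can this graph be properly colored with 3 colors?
Yes, G is 3-colorable

A valid 3-coloring: color 1: [4, 13]; color 2: [0, 1, 2, 8, 9, 14].
(χ(G) = 2 ≤ 3.)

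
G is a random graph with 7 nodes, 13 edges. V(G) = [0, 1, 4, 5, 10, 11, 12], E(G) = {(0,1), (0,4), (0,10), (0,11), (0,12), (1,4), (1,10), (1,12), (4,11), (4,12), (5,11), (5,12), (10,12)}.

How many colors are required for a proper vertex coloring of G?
Clique number ω(G) = 4 (lower bound: χ ≥ ω).
The clique on [0, 1, 10, 12] has size 4, forcing χ ≥ 4, and the coloring below uses 4 colors, so χ(G) = 4.
A valid 4-coloring: color 1: [0, 5]; color 2: [11, 12]; color 3: [4, 10]; color 4: [1].

χ(G) = 4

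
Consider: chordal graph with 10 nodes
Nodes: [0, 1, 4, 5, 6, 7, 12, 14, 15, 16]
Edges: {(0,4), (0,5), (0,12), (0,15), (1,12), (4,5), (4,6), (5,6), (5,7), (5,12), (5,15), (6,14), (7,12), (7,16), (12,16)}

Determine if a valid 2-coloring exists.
The clique on vertices [7, 12, 16] has size 3 > 2, so it alone needs 3 colors.

No, G is not 2-colorable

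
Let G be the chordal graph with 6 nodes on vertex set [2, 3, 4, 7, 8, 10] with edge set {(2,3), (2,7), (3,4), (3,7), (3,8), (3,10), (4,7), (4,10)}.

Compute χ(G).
Clique number ω(G) = 3 (lower bound: χ ≥ ω).
The clique on [2, 3, 7] has size 3, forcing χ ≥ 3, and the coloring below uses 3 colors, so χ(G) = 3.
A valid 3-coloring: color 1: [3]; color 2: [7, 8, 10]; color 3: [2, 4].

χ(G) = 3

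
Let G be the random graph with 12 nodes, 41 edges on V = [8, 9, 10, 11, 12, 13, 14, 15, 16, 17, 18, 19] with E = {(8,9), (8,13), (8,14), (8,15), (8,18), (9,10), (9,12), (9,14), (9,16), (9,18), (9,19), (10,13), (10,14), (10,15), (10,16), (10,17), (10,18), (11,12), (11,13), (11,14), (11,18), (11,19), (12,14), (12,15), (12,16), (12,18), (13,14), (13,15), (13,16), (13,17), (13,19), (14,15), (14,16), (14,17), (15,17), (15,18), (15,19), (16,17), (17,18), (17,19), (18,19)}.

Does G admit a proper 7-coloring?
A valid 7-coloring: color 1: [14, 18]; color 2: [9, 13]; color 3: [11, 15, 16]; color 4: [8, 12, 17]; color 5: [10, 19].
(χ(G) = 5 ≤ 7.)

Yes, G is 7-colorable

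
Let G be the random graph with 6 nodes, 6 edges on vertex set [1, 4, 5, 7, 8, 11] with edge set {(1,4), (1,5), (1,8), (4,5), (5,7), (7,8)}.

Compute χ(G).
Clique number ω(G) = 3 (lower bound: χ ≥ ω).
The clique on [1, 4, 5] has size 3, forcing χ ≥ 3, and the coloring below uses 3 colors, so χ(G) = 3.
A valid 3-coloring: color 1: [5, 8, 11]; color 2: [1, 7]; color 3: [4].

χ(G) = 3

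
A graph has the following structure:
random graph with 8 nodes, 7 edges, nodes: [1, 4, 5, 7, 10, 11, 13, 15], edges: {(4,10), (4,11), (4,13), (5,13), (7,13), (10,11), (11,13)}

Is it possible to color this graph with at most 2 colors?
No, G is not 2-colorable

The clique on vertices [4, 10, 11] has size 3 > 2, so it alone needs 3 colors.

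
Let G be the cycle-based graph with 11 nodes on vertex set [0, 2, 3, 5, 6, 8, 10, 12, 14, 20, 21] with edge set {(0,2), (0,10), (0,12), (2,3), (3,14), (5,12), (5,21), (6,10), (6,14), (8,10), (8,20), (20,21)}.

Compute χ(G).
χ(G) = 3

Clique number ω(G) = 2 (lower bound: χ ≥ ω).
Odd cycle [8, 20, 21, 5, 12, 0, 2, 3, 14, 6, 10] needs 3 colors (χ ≥ 3).
The coloring below uses 3 colors, so χ(G) = 3.
A valid 3-coloring: color 1: [2, 5, 10, 14, 20]; color 2: [0, 3, 6, 8, 21]; color 3: [12].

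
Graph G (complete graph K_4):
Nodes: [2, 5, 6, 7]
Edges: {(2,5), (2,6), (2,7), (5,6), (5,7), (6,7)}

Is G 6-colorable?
A valid 6-coloring: color 1: [2]; color 2: [5]; color 3: [7]; color 4: [6].
(χ(G) = 4 ≤ 6.)

Yes, G is 6-colorable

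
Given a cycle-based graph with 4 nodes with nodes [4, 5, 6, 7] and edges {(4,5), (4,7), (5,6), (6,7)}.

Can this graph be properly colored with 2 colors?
Yes, G is 2-colorable

A valid 2-coloring: color 1: [5, 7]; color 2: [4, 6].
(χ(G) = 2 ≤ 2.)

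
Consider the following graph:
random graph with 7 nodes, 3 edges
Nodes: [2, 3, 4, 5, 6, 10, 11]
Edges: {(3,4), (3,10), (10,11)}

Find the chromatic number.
χ(G) = 2

Clique number ω(G) = 2 (lower bound: χ ≥ ω).
The graph is bipartite (no odd cycle), so 2 colors suffice: χ(G) = 2.
A valid 2-coloring: color 1: [2, 3, 5, 6, 11]; color 2: [4, 10].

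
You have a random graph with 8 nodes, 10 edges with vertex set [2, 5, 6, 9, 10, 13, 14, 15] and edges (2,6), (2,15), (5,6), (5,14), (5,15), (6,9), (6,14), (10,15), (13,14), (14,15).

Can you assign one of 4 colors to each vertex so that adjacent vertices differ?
Yes, G is 4-colorable

A valid 4-coloring: color 1: [6, 13, 15]; color 2: [2, 9, 10, 14]; color 3: [5].
(χ(G) = 3 ≤ 4.)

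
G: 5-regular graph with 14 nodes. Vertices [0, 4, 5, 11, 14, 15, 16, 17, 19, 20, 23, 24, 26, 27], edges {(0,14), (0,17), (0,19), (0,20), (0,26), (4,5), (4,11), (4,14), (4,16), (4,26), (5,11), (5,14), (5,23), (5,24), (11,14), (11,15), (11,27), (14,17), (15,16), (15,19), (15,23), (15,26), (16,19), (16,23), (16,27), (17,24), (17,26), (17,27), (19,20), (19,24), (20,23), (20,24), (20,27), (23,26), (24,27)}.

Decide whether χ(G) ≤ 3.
The clique on vertices [4, 5, 11, 14] has size 4 > 3, so it alone needs 4 colors.

No, G is not 3-colorable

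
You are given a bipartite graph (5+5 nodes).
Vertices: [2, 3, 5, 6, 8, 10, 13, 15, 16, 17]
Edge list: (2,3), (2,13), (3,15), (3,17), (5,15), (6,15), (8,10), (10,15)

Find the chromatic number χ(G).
Clique number ω(G) = 2 (lower bound: χ ≥ ω).
The graph is bipartite (no odd cycle), so 2 colors suffice: χ(G) = 2.
A valid 2-coloring: color 1: [2, 8, 15, 16, 17]; color 2: [3, 5, 6, 10, 13].

χ(G) = 2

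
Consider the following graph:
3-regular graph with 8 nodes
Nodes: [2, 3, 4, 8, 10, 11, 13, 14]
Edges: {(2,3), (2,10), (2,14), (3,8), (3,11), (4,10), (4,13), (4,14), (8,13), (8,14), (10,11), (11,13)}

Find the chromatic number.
Clique number ω(G) = 2 (lower bound: χ ≥ ω).
The graph is bipartite (no odd cycle), so 2 colors suffice: χ(G) = 2.
A valid 2-coloring: color 1: [2, 4, 8, 11]; color 2: [3, 10, 13, 14].

χ(G) = 2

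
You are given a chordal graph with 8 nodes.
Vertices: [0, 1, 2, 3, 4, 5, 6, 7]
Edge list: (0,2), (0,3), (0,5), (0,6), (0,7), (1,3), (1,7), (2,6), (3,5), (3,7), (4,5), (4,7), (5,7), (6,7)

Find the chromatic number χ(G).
χ(G) = 4

Clique number ω(G) = 4 (lower bound: χ ≥ ω).
The clique on [0, 3, 5, 7] has size 4, forcing χ ≥ 4, and the coloring below uses 4 colors, so χ(G) = 4.
A valid 4-coloring: color 1: [2, 7]; color 2: [0, 1, 4]; color 3: [5, 6]; color 4: [3].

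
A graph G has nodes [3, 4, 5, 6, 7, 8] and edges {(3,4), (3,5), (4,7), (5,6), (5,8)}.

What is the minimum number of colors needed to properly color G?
χ(G) = 2

Clique number ω(G) = 2 (lower bound: χ ≥ ω).
The graph is bipartite (no odd cycle), so 2 colors suffice: χ(G) = 2.
A valid 2-coloring: color 1: [4, 5]; color 2: [3, 6, 7, 8].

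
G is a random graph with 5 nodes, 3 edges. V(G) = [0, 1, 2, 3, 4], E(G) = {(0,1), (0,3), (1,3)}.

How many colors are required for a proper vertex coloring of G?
Clique number ω(G) = 3 (lower bound: χ ≥ ω).
The clique on [0, 1, 3] has size 3, forcing χ ≥ 3, and the coloring below uses 3 colors, so χ(G) = 3.
A valid 3-coloring: color 1: [0, 2, 4]; color 2: [1]; color 3: [3].

χ(G) = 3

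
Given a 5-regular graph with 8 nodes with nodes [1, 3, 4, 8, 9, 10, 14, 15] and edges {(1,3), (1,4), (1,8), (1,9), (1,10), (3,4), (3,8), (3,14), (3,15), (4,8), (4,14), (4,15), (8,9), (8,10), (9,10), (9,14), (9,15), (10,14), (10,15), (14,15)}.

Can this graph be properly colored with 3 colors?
No, G is not 3-colorable

The clique on vertices [1, 8, 9, 10] has size 4 > 3, so it alone needs 4 colors.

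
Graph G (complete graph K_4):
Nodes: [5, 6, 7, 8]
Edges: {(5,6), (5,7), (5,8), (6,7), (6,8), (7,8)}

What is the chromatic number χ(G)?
Clique number ω(G) = 4 (lower bound: χ ≥ ω).
The clique on [5, 6, 7, 8] has size 4, forcing χ ≥ 4, and the coloring below uses 4 colors, so χ(G) = 4.
A valid 4-coloring: color 1: [6]; color 2: [5]; color 3: [8]; color 4: [7].

χ(G) = 4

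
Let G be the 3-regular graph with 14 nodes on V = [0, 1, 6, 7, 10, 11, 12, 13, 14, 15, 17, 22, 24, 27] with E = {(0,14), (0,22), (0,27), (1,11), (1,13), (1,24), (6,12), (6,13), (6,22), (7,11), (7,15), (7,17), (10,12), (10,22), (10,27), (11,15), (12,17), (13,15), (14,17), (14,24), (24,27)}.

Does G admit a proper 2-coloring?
The clique on vertices [7, 11, 15] has size 3 > 2, so it alone needs 3 colors.

No, G is not 2-colorable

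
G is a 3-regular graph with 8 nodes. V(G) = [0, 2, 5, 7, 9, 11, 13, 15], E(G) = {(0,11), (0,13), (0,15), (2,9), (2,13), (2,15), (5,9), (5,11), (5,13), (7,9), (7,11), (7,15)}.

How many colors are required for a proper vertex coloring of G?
Clique number ω(G) = 2 (lower bound: χ ≥ ω).
The graph is bipartite (no odd cycle), so 2 colors suffice: χ(G) = 2.
A valid 2-coloring: color 1: [9, 11, 13, 15]; color 2: [0, 2, 5, 7].

χ(G) = 2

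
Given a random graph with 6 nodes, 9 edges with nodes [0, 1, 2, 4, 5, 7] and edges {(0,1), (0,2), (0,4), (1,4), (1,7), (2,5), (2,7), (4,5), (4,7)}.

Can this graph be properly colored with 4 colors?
Yes, G is 4-colorable

A valid 4-coloring: color 1: [2, 4]; color 2: [0, 5, 7]; color 3: [1].
(χ(G) = 3 ≤ 4.)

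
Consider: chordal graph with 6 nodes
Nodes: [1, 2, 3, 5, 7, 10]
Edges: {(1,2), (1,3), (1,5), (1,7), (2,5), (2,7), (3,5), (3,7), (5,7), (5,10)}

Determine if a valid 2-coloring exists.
No, G is not 2-colorable

The clique on vertices [1, 2, 5, 7] has size 4 > 2, so it alone needs 4 colors.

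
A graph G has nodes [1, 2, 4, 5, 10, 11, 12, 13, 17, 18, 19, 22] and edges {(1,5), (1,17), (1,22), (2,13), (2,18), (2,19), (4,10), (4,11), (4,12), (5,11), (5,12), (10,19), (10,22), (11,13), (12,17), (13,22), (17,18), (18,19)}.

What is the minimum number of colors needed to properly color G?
Clique number ω(G) = 3 (lower bound: χ ≥ ω).
The clique on [2, 18, 19] has size 3, forcing χ ≥ 3, and the coloring below uses 3 colors, so χ(G) = 3.
A valid 3-coloring: color 1: [1, 2, 10, 11, 12]; color 2: [4, 5, 13, 17, 19]; color 3: [18, 22].

χ(G) = 3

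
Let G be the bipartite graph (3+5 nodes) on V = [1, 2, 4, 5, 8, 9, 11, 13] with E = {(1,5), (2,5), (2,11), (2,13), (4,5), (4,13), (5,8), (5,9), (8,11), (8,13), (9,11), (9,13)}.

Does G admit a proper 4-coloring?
A valid 4-coloring: color 1: [5, 11, 13]; color 2: [1, 2, 4, 8, 9].
(χ(G) = 2 ≤ 4.)

Yes, G is 4-colorable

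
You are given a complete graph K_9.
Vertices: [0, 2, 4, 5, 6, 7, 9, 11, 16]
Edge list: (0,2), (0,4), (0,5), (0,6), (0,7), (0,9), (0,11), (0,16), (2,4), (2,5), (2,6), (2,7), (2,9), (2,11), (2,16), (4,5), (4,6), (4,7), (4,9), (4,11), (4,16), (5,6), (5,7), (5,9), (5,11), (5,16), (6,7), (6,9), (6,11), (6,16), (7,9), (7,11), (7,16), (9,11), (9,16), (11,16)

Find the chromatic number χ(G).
Clique number ω(G) = 9 (lower bound: χ ≥ ω).
The clique on [0, 2, 4, 5, 6, 7, 9, 11, 16] has size 9, forcing χ ≥ 9, and the coloring below uses 9 colors, so χ(G) = 9.
A valid 9-coloring: color 1: [6]; color 2: [7]; color 3: [5]; color 4: [16]; color 5: [2]; color 6: [9]; color 7: [11]; color 8: [0]; color 9: [4].

χ(G) = 9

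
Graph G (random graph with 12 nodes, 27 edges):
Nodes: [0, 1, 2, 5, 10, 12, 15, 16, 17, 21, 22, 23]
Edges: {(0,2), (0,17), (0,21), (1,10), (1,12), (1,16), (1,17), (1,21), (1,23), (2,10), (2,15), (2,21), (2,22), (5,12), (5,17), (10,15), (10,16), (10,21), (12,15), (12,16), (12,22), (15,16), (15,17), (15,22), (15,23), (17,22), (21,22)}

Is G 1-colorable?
No, G is not 1-colorable

The clique on vertices [0, 2, 21] has size 3 > 1, so it alone needs 3 colors.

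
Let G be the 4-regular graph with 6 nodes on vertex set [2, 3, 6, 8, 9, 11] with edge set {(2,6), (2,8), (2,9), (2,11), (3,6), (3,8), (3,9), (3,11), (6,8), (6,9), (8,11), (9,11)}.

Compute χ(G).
χ(G) = 3

Clique number ω(G) = 3 (lower bound: χ ≥ ω).
The clique on [2, 8, 11] has size 3, forcing χ ≥ 3, and the coloring below uses 3 colors, so χ(G) = 3.
A valid 3-coloring: color 1: [8, 9]; color 2: [6, 11]; color 3: [2, 3].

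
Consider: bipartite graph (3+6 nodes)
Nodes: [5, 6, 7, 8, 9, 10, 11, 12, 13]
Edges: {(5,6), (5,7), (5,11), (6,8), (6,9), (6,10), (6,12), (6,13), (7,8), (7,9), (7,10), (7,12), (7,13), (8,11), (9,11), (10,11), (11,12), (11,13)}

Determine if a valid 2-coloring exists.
Yes, G is 2-colorable

A valid 2-coloring: color 1: [6, 7, 11]; color 2: [5, 8, 9, 10, 12, 13].
(χ(G) = 2 ≤ 2.)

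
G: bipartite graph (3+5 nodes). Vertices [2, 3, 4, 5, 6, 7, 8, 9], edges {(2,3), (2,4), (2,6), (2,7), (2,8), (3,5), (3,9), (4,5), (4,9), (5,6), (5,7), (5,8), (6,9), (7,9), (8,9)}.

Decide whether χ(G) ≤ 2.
Yes, G is 2-colorable

A valid 2-coloring: color 1: [2, 5, 9]; color 2: [3, 4, 6, 7, 8].
(χ(G) = 2 ≤ 2.)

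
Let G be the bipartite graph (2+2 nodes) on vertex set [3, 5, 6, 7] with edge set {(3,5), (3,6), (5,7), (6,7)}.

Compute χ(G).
Clique number ω(G) = 2 (lower bound: χ ≥ ω).
The graph is bipartite (no odd cycle), so 2 colors suffice: χ(G) = 2.
A valid 2-coloring: color 1: [5, 6]; color 2: [3, 7].

χ(G) = 2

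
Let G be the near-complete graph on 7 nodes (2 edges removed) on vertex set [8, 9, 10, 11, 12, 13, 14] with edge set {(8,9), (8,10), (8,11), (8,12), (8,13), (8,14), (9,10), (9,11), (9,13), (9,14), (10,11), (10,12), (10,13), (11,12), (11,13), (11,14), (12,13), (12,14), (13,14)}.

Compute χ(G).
χ(G) = 5

Clique number ω(G) = 5 (lower bound: χ ≥ ω).
The clique on [8, 9, 10, 11, 13] has size 5, forcing χ ≥ 5, and the coloring below uses 5 colors, so χ(G) = 5.
A valid 5-coloring: color 1: [13]; color 2: [8]; color 3: [11]; color 4: [10, 14]; color 5: [9, 12].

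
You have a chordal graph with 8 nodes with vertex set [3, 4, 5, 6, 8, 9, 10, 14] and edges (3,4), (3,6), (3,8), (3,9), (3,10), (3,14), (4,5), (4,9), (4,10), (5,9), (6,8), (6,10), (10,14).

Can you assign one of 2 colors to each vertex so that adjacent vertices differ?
No, G is not 2-colorable

The clique on vertices [3, 6, 8] has size 3 > 2, so it alone needs 3 colors.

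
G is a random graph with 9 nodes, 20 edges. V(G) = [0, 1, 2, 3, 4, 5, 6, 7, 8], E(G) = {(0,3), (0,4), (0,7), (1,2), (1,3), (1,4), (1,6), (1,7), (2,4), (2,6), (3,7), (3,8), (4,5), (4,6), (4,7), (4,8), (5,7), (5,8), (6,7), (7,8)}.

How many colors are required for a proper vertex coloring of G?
χ(G) = 4

Clique number ω(G) = 4 (lower bound: χ ≥ ω).
The clique on [1, 2, 4, 6] has size 4, forcing χ ≥ 4, and the coloring below uses 4 colors, so χ(G) = 4.
A valid 4-coloring: color 1: [2, 7]; color 2: [3, 4]; color 3: [0, 1, 5]; color 4: [6, 8].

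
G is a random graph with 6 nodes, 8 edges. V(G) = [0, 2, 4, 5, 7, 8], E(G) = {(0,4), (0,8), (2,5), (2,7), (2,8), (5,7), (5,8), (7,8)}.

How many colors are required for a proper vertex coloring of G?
χ(G) = 4

Clique number ω(G) = 4 (lower bound: χ ≥ ω).
The clique on [2, 5, 7, 8] has size 4, forcing χ ≥ 4, and the coloring below uses 4 colors, so χ(G) = 4.
A valid 4-coloring: color 1: [4, 8]; color 2: [0, 2]; color 3: [7]; color 4: [5].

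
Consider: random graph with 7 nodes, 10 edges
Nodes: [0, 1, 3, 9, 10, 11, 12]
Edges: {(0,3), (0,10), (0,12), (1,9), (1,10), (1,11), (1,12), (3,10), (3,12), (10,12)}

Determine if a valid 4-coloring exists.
A valid 4-coloring: color 1: [9, 11, 12]; color 2: [1, 3]; color 3: [10]; color 4: [0].
(χ(G) = 4 ≤ 4.)

Yes, G is 4-colorable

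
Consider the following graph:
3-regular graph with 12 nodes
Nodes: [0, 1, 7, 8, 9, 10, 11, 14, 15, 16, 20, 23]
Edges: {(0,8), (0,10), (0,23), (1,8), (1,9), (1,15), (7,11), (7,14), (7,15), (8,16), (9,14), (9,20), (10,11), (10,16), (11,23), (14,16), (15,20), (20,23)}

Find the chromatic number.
χ(G) = 3

Clique number ω(G) = 2 (lower bound: χ ≥ ω).
Odd cycle [11, 10, 16, 14, 7] needs 3 colors (χ ≥ 3).
The coloring below uses 3 colors, so χ(G) = 3.
A valid 3-coloring: color 1: [0, 1, 7, 16, 20]; color 2: [8, 10, 14, 15, 23]; color 3: [9, 11].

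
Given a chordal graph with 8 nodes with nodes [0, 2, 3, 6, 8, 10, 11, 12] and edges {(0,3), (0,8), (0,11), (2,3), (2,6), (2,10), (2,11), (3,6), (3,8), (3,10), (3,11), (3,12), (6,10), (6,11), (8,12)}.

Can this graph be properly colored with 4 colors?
A valid 4-coloring: color 1: [3]; color 2: [0, 2, 12]; color 3: [6, 8]; color 4: [10, 11].
(χ(G) = 4 ≤ 4.)

Yes, G is 4-colorable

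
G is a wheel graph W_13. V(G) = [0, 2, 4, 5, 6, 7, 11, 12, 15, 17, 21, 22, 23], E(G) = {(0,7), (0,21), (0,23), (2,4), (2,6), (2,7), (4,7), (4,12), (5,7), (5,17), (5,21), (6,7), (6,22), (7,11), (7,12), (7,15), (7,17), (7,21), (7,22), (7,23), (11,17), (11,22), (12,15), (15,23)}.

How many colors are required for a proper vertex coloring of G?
χ(G) = 3

Clique number ω(G) = 3 (lower bound: χ ≥ ω).
The clique on [0, 7, 21] has size 3, forcing χ ≥ 3, and the coloring below uses 3 colors, so χ(G) = 3.
A valid 3-coloring: color 1: [7]; color 2: [2, 12, 17, 21, 22, 23]; color 3: [0, 4, 5, 6, 11, 15].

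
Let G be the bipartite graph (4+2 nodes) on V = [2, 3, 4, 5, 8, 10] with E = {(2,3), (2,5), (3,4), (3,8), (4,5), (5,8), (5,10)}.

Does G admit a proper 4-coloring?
A valid 4-coloring: color 1: [3, 5]; color 2: [2, 4, 8, 10].
(χ(G) = 2 ≤ 4.)

Yes, G is 4-colorable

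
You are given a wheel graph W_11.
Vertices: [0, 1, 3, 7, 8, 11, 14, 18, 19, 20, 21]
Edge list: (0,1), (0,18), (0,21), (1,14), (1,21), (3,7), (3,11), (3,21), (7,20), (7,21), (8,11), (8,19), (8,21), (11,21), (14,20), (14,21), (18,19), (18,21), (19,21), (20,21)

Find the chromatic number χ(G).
Clique number ω(G) = 3 (lower bound: χ ≥ ω).
The clique on [0, 1, 21] has size 3, forcing χ ≥ 3, and the coloring below uses 3 colors, so χ(G) = 3.
A valid 3-coloring: color 1: [21]; color 2: [0, 7, 11, 14, 19]; color 3: [1, 3, 8, 18, 20].

χ(G) = 3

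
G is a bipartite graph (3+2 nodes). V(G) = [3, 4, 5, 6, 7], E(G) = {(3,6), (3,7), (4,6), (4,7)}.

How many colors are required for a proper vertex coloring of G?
χ(G) = 2

Clique number ω(G) = 2 (lower bound: χ ≥ ω).
The graph is bipartite (no odd cycle), so 2 colors suffice: χ(G) = 2.
A valid 2-coloring: color 1: [3, 4, 5]; color 2: [6, 7].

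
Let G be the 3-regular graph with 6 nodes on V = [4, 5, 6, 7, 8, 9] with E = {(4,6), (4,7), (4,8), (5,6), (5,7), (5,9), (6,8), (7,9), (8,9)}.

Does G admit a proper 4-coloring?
Yes, G is 4-colorable

A valid 4-coloring: color 1: [4, 9]; color 2: [6, 7]; color 3: [5, 8].
(χ(G) = 3 ≤ 4.)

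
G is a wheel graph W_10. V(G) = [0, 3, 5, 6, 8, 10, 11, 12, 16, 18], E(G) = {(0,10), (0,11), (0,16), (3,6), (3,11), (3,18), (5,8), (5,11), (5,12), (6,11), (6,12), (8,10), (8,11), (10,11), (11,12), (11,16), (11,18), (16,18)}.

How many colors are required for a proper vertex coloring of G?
Clique number ω(G) = 3 (lower bound: χ ≥ ω).
Odd cycle [10, 8, 5, 12, 6, 3, 18, 16, 0] needs 3 colors (χ ≥ 3).
Vertex 11 is adjacent to every vertex of [0, 3, 5, 6, 8, 10, 12, 16, 18], which already need 3 colors among themselves, so 11 needs a new color (χ ≥ 4).
The coloring below uses 4 colors, so χ(G) = 4.
A valid 4-coloring: color 1: [11]; color 2: [5, 6, 10, 16]; color 3: [0, 3, 8, 12]; color 4: [18].

χ(G) = 4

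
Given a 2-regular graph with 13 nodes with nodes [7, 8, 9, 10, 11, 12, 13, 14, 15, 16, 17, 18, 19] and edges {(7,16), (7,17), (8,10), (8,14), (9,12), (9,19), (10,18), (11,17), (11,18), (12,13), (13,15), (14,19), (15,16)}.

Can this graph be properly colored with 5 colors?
Yes, G is 5-colorable

A valid 5-coloring: color 1: [7, 8, 11, 12, 15, 19]; color 2: [9, 10, 13, 14, 16, 17]; color 3: [18].
(χ(G) = 3 ≤ 5.)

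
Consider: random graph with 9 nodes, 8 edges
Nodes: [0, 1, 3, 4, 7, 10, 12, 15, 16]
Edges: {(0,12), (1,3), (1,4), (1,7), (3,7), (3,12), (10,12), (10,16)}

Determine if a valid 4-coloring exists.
A valid 4-coloring: color 1: [0, 3, 4, 10, 15]; color 2: [1, 12, 16]; color 3: [7].
(χ(G) = 3 ≤ 4.)

Yes, G is 4-colorable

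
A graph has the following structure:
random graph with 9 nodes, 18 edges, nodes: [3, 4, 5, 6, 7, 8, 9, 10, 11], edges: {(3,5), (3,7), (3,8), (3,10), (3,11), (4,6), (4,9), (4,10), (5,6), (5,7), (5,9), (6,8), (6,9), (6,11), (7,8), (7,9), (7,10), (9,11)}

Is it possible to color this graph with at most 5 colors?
A valid 5-coloring: color 1: [6, 7]; color 2: [3, 9]; color 3: [5, 8, 10, 11]; color 4: [4].
(χ(G) = 4 ≤ 5.)

Yes, G is 5-colorable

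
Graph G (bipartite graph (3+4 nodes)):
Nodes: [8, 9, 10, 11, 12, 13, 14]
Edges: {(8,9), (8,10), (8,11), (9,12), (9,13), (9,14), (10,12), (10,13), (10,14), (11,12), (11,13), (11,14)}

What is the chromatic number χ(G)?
Clique number ω(G) = 2 (lower bound: χ ≥ ω).
The graph is bipartite (no odd cycle), so 2 colors suffice: χ(G) = 2.
A valid 2-coloring: color 1: [9, 10, 11]; color 2: [8, 12, 13, 14].

χ(G) = 2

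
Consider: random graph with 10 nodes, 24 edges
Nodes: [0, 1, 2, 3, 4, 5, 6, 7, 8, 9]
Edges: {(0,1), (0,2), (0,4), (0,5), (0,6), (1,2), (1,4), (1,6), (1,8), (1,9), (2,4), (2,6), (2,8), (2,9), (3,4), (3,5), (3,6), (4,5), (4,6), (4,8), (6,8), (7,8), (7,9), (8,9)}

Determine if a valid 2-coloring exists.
The clique on vertices [0, 1, 2, 4, 6] has size 5 > 2, so it alone needs 5 colors.

No, G is not 2-colorable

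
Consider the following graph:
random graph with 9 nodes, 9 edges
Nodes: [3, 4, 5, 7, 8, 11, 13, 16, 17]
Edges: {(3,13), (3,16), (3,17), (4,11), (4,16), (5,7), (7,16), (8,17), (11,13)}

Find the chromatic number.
χ(G) = 3

Clique number ω(G) = 2 (lower bound: χ ≥ ω).
Odd cycle [11, 13, 3, 16, 4] needs 3 colors (χ ≥ 3).
The coloring below uses 3 colors, so χ(G) = 3.
A valid 3-coloring: color 1: [5, 11, 16, 17]; color 2: [3, 4, 7, 8]; color 3: [13].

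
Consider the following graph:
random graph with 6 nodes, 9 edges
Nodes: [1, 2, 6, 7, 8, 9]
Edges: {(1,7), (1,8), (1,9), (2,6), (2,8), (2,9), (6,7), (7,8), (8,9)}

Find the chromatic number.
χ(G) = 3

Clique number ω(G) = 3 (lower bound: χ ≥ ω).
The clique on [1, 8, 9] has size 3, forcing χ ≥ 3, and the coloring below uses 3 colors, so χ(G) = 3.
A valid 3-coloring: color 1: [6, 8]; color 2: [7, 9]; color 3: [1, 2].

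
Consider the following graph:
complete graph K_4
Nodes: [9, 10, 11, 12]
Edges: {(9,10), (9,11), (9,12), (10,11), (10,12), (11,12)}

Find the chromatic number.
χ(G) = 4

Clique number ω(G) = 4 (lower bound: χ ≥ ω).
The clique on [9, 10, 11, 12] has size 4, forcing χ ≥ 4, and the coloring below uses 4 colors, so χ(G) = 4.
A valid 4-coloring: color 1: [10]; color 2: [9]; color 3: [12]; color 4: [11].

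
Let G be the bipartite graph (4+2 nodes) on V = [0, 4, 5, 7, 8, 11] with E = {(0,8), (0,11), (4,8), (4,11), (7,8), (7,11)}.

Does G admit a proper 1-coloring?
Edge (0,8) forces its endpoints to differ, so 1 color is not enough.

No, G is not 1-colorable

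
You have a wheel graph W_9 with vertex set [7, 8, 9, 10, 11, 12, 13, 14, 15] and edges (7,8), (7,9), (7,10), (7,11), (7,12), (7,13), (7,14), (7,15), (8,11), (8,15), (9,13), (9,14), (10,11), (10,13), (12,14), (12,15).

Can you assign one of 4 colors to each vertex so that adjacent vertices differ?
Yes, G is 4-colorable

A valid 4-coloring: color 1: [7]; color 2: [8, 9, 10, 12]; color 3: [11, 13, 14, 15].
(χ(G) = 3 ≤ 4.)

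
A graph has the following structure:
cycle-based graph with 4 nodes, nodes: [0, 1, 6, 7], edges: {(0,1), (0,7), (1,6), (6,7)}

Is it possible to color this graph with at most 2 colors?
A valid 2-coloring: color 1: [0, 6]; color 2: [1, 7].
(χ(G) = 2 ≤ 2.)

Yes, G is 2-colorable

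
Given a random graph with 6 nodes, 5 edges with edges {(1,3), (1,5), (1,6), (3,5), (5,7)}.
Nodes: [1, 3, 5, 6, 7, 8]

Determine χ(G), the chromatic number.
χ(G) = 3

Clique number ω(G) = 3 (lower bound: χ ≥ ω).
The clique on [1, 3, 5] has size 3, forcing χ ≥ 3, and the coloring below uses 3 colors, so χ(G) = 3.
A valid 3-coloring: color 1: [5, 6, 8]; color 2: [1, 7]; color 3: [3].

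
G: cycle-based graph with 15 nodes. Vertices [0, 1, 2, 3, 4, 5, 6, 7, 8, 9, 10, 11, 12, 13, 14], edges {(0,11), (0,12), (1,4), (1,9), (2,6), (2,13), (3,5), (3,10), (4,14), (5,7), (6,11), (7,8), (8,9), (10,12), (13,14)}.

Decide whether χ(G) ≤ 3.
A valid 3-coloring: color 1: [1, 2, 3, 8, 11, 12, 14]; color 2: [0, 4, 5, 6, 9, 10, 13]; color 3: [7].
(χ(G) = 3 ≤ 3.)

Yes, G is 3-colorable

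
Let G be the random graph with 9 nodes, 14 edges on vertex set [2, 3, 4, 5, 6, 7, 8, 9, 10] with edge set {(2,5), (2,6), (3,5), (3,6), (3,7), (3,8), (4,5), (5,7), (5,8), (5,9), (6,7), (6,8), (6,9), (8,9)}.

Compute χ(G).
Clique number ω(G) = 3 (lower bound: χ ≥ ω).
The clique on [5, 8, 9] has size 3, forcing χ ≥ 3, and the coloring below uses 3 colors, so χ(G) = 3.
A valid 3-coloring: color 1: [5, 6, 10]; color 2: [2, 4, 7, 8]; color 3: [3, 9].

χ(G) = 3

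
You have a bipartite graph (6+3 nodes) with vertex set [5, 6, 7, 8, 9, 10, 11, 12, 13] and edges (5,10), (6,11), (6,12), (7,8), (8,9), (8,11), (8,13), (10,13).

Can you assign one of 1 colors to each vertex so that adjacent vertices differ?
No, G is not 1-colorable

Edge (5,10) forces its endpoints to differ, so 1 color is not enough.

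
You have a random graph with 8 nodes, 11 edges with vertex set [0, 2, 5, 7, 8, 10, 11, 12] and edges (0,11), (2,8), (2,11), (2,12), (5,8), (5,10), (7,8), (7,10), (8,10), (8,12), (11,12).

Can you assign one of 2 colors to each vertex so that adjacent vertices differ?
The clique on vertices [2, 8, 12] has size 3 > 2, so it alone needs 3 colors.

No, G is not 2-colorable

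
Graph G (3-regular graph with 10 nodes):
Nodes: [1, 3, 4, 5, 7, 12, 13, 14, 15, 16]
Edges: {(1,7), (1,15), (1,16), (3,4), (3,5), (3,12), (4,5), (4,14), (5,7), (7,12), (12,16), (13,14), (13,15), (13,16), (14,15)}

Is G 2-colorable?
No, G is not 2-colorable

The clique on vertices [3, 4, 5] has size 3 > 2, so it alone needs 3 colors.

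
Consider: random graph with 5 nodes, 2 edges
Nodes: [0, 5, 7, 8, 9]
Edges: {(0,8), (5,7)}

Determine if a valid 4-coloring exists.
A valid 4-coloring: color 1: [5, 8, 9]; color 2: [0, 7].
(χ(G) = 2 ≤ 4.)

Yes, G is 4-colorable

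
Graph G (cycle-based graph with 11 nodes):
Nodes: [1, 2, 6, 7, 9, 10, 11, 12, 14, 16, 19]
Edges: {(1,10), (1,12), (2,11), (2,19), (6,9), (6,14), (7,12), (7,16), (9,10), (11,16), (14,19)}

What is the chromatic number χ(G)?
Clique number ω(G) = 2 (lower bound: χ ≥ ω).
Odd cycle [7, 12, 1, 10, 9, 6, 14, 19, 2, 11, 16] needs 3 colors (χ ≥ 3).
The coloring below uses 3 colors, so χ(G) = 3.
A valid 3-coloring: color 1: [1, 7, 9, 11, 14]; color 2: [6, 10, 12, 16, 19]; color 3: [2].

χ(G) = 3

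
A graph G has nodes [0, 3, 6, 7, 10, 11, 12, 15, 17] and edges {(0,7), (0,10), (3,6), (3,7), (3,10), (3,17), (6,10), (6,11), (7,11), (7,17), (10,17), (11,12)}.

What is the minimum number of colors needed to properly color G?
χ(G) = 3

Clique number ω(G) = 3 (lower bound: χ ≥ ω).
The clique on [3, 10, 17] has size 3, forcing χ ≥ 3, and the coloring below uses 3 colors, so χ(G) = 3.
A valid 3-coloring: color 1: [7, 10, 12, 15]; color 2: [0, 3, 11]; color 3: [6, 17].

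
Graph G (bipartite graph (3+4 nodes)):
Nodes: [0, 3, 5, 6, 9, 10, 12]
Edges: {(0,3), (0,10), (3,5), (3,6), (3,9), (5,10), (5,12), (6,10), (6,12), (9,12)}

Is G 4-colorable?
A valid 4-coloring: color 1: [3, 10, 12]; color 2: [0, 5, 6, 9].
(χ(G) = 2 ≤ 4.)

Yes, G is 4-colorable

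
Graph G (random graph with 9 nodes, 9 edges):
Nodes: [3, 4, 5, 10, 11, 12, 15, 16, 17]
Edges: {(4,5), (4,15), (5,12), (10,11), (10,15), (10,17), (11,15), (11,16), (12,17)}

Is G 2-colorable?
The clique on vertices [10, 11, 15] has size 3 > 2, so it alone needs 3 colors.

No, G is not 2-colorable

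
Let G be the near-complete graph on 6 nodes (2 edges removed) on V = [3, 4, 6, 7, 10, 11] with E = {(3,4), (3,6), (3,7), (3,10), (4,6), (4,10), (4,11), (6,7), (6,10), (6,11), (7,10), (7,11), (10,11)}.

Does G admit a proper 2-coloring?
The clique on vertices [3, 4, 6, 10] has size 4 > 2, so it alone needs 4 colors.

No, G is not 2-colorable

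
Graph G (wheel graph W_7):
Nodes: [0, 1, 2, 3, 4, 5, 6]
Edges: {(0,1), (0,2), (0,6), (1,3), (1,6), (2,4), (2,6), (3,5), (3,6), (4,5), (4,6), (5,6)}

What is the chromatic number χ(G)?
χ(G) = 3

Clique number ω(G) = 3 (lower bound: χ ≥ ω).
The clique on [0, 1, 6] has size 3, forcing χ ≥ 3, and the coloring below uses 3 colors, so χ(G) = 3.
A valid 3-coloring: color 1: [6]; color 2: [1, 2, 5]; color 3: [0, 3, 4].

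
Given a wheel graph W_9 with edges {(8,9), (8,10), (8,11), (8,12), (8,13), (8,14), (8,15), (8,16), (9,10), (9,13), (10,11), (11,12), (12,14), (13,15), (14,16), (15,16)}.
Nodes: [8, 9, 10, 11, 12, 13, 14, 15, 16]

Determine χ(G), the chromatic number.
Clique number ω(G) = 3 (lower bound: χ ≥ ω).
The clique on [8, 9, 10] has size 3, forcing χ ≥ 3, and the coloring below uses 3 colors, so χ(G) = 3.
A valid 3-coloring: color 1: [8]; color 2: [9, 11, 14, 15]; color 3: [10, 12, 13, 16].

χ(G) = 3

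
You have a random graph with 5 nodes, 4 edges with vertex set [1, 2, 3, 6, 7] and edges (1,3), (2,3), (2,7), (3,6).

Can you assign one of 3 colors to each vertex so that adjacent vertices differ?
Yes, G is 3-colorable

A valid 3-coloring: color 1: [3, 7]; color 2: [1, 2, 6].
(χ(G) = 2 ≤ 3.)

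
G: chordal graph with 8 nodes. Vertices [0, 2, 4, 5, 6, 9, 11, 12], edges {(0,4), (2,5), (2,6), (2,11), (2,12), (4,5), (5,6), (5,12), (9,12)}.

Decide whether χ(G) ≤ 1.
The clique on vertices [2, 5, 12] has size 3 > 1, so it alone needs 3 colors.

No, G is not 1-colorable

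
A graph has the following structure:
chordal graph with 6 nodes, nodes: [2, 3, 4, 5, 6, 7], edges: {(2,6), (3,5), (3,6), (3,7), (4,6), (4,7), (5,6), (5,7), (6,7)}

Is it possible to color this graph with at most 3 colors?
No, G is not 3-colorable

The clique on vertices [3, 5, 6, 7] has size 4 > 3, so it alone needs 4 colors.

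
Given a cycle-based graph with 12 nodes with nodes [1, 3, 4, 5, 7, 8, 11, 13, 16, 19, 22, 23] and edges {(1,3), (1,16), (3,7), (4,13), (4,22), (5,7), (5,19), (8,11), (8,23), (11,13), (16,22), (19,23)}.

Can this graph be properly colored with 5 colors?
A valid 5-coloring: color 1: [1, 7, 8, 13, 19, 22]; color 2: [3, 4, 5, 11, 16, 23].
(χ(G) = 2 ≤ 5.)

Yes, G is 5-colorable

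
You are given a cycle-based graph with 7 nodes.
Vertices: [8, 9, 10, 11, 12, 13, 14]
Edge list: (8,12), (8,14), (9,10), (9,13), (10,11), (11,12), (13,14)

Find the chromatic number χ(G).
Clique number ω(G) = 2 (lower bound: χ ≥ ω).
Odd cycle [10, 11, 12, 8, 14, 13, 9] needs 3 colors (χ ≥ 3).
The coloring below uses 3 colors, so χ(G) = 3.
A valid 3-coloring: color 1: [10, 12, 13]; color 2: [8, 9, 11]; color 3: [14].

χ(G) = 3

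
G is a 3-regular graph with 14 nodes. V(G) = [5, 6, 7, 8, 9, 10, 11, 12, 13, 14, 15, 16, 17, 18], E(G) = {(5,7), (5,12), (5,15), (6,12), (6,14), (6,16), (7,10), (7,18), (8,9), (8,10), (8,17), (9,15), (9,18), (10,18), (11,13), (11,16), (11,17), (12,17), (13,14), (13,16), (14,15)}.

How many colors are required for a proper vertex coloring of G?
χ(G) = 3

Clique number ω(G) = 3 (lower bound: χ ≥ ω).
The clique on [7, 10, 18] has size 3, forcing χ ≥ 3, and the coloring below uses 3 colors, so χ(G) = 3.
A valid 3-coloring: color 1: [5, 6, 9, 10, 13, 17]; color 2: [7, 8, 11, 12, 14]; color 3: [15, 16, 18].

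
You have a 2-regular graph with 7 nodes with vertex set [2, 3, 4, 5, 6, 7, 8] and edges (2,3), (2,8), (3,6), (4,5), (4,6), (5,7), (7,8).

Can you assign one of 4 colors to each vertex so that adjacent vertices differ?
A valid 4-coloring: color 1: [3, 4, 8]; color 2: [2, 5, 6]; color 3: [7].
(χ(G) = 3 ≤ 4.)

Yes, G is 4-colorable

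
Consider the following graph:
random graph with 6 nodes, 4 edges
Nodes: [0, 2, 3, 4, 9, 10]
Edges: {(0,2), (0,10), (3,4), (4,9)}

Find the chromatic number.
χ(G) = 2

Clique number ω(G) = 2 (lower bound: χ ≥ ω).
The graph is bipartite (no odd cycle), so 2 colors suffice: χ(G) = 2.
A valid 2-coloring: color 1: [0, 4]; color 2: [2, 3, 9, 10].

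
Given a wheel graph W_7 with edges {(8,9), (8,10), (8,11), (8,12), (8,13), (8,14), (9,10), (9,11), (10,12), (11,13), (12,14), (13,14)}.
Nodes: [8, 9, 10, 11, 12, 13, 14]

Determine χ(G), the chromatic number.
Clique number ω(G) = 3 (lower bound: χ ≥ ω).
The clique on [8, 9, 10] has size 3, forcing χ ≥ 3, and the coloring below uses 3 colors, so χ(G) = 3.
A valid 3-coloring: color 1: [8]; color 2: [9, 12, 13]; color 3: [10, 11, 14].

χ(G) = 3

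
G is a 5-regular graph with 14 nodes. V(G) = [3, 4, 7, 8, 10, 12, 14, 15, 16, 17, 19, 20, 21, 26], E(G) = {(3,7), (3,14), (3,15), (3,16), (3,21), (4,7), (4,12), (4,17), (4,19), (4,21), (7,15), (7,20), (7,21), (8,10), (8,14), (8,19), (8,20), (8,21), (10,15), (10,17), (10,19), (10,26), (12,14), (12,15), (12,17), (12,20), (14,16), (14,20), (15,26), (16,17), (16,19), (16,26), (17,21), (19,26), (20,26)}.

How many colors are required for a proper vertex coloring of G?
χ(G) = 4

Clique number ω(G) = 3 (lower bound: χ ≥ ω).
Suppose a proper 3-coloring c exists. The clique [3, 7, 15] takes 3 distinct colors; by symmetry let c(3) = 1, c(7) = 2, c(15) = 3.
- Vertex 21: neighbors [3, 7] already have colors [1, 2] ⇒ c(21) = 3.
- Vertex 4: neighbors [7, 21] already have colors [2, 3] ⇒ c(4) = 1.
- Vertex 12: neighbors [4, 15] already have colors [1, 3] ⇒ c(12) = 2.
- Vertex 17: neighbors [4, 12, 21] already have colors [1, 2, 3] — all 3 colors blocked. Contradiction.
The forced assignments end in a contradiction, so G has no proper 3-coloring (χ ≥ 4).
The coloring below uses 4 colors, so χ(G) = 4.
A valid 4-coloring: color 1: [7, 10, 12, 16]; color 2: [14, 15, 19, 21]; color 3: [3, 4, 20]; color 4: [8, 17, 26].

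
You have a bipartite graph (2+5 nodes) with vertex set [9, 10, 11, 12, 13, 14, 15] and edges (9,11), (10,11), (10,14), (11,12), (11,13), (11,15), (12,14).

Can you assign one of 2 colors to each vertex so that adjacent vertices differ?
Yes, G is 2-colorable

A valid 2-coloring: color 1: [11, 14]; color 2: [9, 10, 12, 13, 15].
(χ(G) = 2 ≤ 2.)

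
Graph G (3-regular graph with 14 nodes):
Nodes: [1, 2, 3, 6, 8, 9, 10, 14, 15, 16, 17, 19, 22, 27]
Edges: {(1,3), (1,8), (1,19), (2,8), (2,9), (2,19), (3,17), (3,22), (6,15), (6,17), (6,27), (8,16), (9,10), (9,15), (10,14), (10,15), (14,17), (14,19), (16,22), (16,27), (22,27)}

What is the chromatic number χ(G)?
Clique number ω(G) = 3 (lower bound: χ ≥ ω).
The clique on [9, 10, 15] has size 3, forcing χ ≥ 3, and the coloring below uses 3 colors, so χ(G) = 3.
A valid 3-coloring: color 1: [6, 8, 10, 19, 22]; color 2: [1, 9, 17, 27]; color 3: [2, 3, 14, 15, 16].

χ(G) = 3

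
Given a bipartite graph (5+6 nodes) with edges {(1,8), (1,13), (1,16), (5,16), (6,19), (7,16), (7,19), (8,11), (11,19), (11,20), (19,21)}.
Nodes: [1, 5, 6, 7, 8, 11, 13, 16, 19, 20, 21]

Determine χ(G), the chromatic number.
χ(G) = 2

Clique number ω(G) = 2 (lower bound: χ ≥ ω).
The graph is bipartite (no odd cycle), so 2 colors suffice: χ(G) = 2.
A valid 2-coloring: color 1: [8, 13, 16, 19, 20]; color 2: [1, 5, 6, 7, 11, 21].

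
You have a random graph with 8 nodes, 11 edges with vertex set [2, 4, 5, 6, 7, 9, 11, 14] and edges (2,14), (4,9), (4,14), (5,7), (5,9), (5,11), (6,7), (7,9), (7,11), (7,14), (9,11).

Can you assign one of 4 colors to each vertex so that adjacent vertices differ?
A valid 4-coloring: color 1: [2, 4, 7]; color 2: [6, 9, 14]; color 3: [11]; color 4: [5].
(χ(G) = 4 ≤ 4.)

Yes, G is 4-colorable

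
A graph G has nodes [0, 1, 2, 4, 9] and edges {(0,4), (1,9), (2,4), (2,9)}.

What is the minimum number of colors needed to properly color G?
χ(G) = 2

Clique number ω(G) = 2 (lower bound: χ ≥ ω).
The graph is bipartite (no odd cycle), so 2 colors suffice: χ(G) = 2.
A valid 2-coloring: color 1: [4, 9]; color 2: [0, 1, 2].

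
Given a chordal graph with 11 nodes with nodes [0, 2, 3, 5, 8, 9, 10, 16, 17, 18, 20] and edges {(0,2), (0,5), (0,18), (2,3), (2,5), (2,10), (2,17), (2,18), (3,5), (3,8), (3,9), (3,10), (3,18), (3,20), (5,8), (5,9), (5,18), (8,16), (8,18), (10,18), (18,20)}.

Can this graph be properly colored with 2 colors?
The clique on vertices [0, 2, 5, 18] has size 4 > 2, so it alone needs 4 colors.

No, G is not 2-colorable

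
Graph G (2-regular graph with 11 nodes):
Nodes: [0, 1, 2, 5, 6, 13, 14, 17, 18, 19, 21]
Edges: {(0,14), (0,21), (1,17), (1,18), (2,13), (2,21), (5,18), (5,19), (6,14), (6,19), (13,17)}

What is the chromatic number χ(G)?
χ(G) = 3

Clique number ω(G) = 2 (lower bound: χ ≥ ω).
Odd cycle [18, 5, 19, 6, 14, 0, 21, 2, 13, 17, 1] needs 3 colors (χ ≥ 3).
The coloring below uses 3 colors, so χ(G) = 3.
A valid 3-coloring: color 1: [0, 2, 5, 6, 17]; color 2: [1, 13, 14, 19, 21]; color 3: [18].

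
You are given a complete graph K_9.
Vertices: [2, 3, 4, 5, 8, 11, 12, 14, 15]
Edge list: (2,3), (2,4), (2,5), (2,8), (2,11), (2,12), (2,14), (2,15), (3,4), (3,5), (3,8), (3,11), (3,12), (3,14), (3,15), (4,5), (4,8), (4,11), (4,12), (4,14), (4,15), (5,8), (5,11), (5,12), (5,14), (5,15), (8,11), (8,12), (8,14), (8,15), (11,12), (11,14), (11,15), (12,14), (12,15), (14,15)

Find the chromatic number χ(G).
Clique number ω(G) = 9 (lower bound: χ ≥ ω).
The clique on [2, 3, 4, 5, 8, 11, 12, 14, 15] has size 9, forcing χ ≥ 9, and the coloring below uses 9 colors, so χ(G) = 9.
A valid 9-coloring: color 1: [11]; color 2: [5]; color 3: [14]; color 4: [4]; color 5: [12]; color 6: [3]; color 7: [8]; color 8: [15]; color 9: [2].

χ(G) = 9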